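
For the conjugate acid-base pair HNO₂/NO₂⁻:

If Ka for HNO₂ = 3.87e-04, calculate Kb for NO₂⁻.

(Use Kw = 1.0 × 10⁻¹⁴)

For a conjugate pair Ka × Kb = Kw, so Kb = Kw/Ka = 1.0 × 10⁻¹⁴ / 3.87e-04 = 2.58e-11.

K_b = 2.58e-11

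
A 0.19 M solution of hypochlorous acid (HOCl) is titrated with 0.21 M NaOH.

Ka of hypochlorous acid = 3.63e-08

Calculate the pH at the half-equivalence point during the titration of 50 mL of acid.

At half-equivalence [HA] = [A⁻], so Henderson-Hasselbalch gives pH = pKa = -log(3.63e-08) = 7.44.

pH = pKa = 7.44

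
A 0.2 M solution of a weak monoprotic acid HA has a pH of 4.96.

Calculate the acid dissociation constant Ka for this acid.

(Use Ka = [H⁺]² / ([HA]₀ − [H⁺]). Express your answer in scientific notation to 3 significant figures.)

[H⁺] = 10^(−pH) = 10^(−4.96) = 1.096e-05 M. For HA ⇌ H⁺ + A⁻, Ka = [H⁺][A⁻]/[HA] = [H⁺]² / ([HA]₀ − [H⁺]) = (1.096e-05)² / (0.2 − 1.096e-05) = 6.01e-10.

K_a = 6.01e-10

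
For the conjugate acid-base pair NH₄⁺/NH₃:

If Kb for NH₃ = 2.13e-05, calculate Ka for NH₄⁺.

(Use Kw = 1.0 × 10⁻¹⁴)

For a conjugate pair Ka × Kb = Kw, so Ka = Kw/Kb = 1.0 × 10⁻¹⁴ / 2.13e-05 = 4.69e-10.

K_a = 4.69e-10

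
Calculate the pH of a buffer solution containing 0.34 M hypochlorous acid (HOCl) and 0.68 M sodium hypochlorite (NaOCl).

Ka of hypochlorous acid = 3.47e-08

pKa = -log(3.47e-08) = 7.46. pH = pKa + log([A⁻]/[HA]) = 7.46 + log(0.68/0.34)

pH = 7.76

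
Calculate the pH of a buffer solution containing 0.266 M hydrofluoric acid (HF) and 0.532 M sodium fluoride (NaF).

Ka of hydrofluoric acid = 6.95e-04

pKa = -log(6.95e-04) = 3.16. pH = pKa + log([A⁻]/[HA]) = 3.16 + log(0.532/0.266)

pH = 3.46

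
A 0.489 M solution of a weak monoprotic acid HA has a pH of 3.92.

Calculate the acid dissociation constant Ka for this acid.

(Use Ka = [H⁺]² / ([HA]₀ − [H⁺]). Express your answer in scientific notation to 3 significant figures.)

[H⁺] = 10^(−pH) = 10^(−3.92) = 1.202e-04 M. For HA ⇌ H⁺ + A⁻, Ka = [H⁺][A⁻]/[HA] = [H⁺]² / ([HA]₀ − [H⁺]) = (1.202e-04)² / (0.489 − 1.202e-04) = 2.96e-08.

K_a = 2.96e-08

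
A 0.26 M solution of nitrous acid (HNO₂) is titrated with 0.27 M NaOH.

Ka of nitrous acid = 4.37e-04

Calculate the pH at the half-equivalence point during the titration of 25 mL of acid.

At half-equivalence [HA] = [A⁻], so Henderson-Hasselbalch gives pH = pKa = -log(4.37e-04) = 3.36.

pH = pKa = 3.36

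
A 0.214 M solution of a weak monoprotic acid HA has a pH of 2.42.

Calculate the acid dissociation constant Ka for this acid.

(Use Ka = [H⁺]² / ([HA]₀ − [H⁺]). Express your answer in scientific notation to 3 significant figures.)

[H⁺] = 10^(−pH) = 10^(−2.42) = 3.802e-03 M. For HA ⇌ H⁺ + A⁻, Ka = [H⁺][A⁻]/[HA] = [H⁺]² / ([HA]₀ − [H⁺]) = (3.802e-03)² / (0.214 − 3.802e-03) = 6.88e-05.

K_a = 6.88e-05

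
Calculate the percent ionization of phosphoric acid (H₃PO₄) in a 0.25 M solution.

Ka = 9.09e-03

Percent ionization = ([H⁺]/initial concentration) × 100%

Using Ka equilibrium: x² + Ka×x - Ka×C = 0. Solving: [H⁺] = 4.3342e-02. Percent = (4.3342e-02/0.25) × 100

Percent ionization = 17.3%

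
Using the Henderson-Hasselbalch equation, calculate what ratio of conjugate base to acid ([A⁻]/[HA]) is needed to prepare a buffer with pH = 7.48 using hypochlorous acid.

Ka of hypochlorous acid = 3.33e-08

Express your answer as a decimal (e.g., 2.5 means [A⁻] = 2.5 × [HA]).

pKa = -log(3.33e-08) = 7.4776. pH = pKa + log([A⁻]/[HA]), so log([A⁻]/[HA]) = pH − pKa = 7.48 − 7.4776 = 0.0024. [A⁻]/[HA] = 10^(0.0024) = 1.01

[A⁻]/[HA] = 1.01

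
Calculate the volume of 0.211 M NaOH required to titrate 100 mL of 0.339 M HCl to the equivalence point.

At equivalence: moles acid = moles base. moles HCl = 0.339 × 100/1000 = 0.0339 mol. V_base = moles / 0.211 × 1000 = 160.7 mL.

V_{base} = 160.7 mL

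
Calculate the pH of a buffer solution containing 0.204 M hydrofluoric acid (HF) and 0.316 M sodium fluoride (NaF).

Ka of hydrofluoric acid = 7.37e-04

pKa = -log(7.37e-04) = 3.13. pH = pKa + log([A⁻]/[HA]) = 3.13 + log(0.316/0.204)

pH = 3.32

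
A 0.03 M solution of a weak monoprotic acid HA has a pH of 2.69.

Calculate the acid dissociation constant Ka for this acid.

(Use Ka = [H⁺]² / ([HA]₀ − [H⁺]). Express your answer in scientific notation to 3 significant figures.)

[H⁺] = 10^(−pH) = 10^(−2.69) = 2.042e-03 M. For HA ⇌ H⁺ + A⁻, Ka = [H⁺][A⁻]/[HA] = [H⁺]² / ([HA]₀ − [H⁺]) = (2.042e-03)² / (0.03 − 2.042e-03) = 1.49e-04.

K_a = 1.49e-04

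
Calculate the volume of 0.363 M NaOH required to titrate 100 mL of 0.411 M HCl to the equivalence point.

At equivalence: moles acid = moles base. moles HCl = 0.411 × 100/1000 = 0.0411 mol. V_base = moles / 0.363 × 1000 = 113.2 mL.

V_{base} = 113.2 mL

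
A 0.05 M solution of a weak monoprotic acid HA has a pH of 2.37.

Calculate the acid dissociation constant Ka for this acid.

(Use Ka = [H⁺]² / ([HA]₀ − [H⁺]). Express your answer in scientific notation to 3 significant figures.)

[H⁺] = 10^(−pH) = 10^(−2.37) = 4.266e-03 M. For HA ⇌ H⁺ + A⁻, Ka = [H⁺][A⁻]/[HA] = [H⁺]² / ([HA]₀ − [H⁺]) = (4.266e-03)² / (0.05 − 4.266e-03) = 3.98e-04.

K_a = 3.98e-04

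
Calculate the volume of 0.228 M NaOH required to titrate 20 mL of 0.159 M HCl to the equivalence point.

At equivalence: moles acid = moles base. moles HCl = 0.159 × 20/1000 = 0.00318 mol. V_base = moles / 0.228 × 1000 = 13.9 mL.

V_{base} = 13.9 mL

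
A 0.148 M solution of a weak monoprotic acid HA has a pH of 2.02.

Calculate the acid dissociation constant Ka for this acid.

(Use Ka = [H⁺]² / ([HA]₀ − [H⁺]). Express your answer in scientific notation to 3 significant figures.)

[H⁺] = 10^(−pH) = 10^(−2.02) = 9.550e-03 M. For HA ⇌ H⁺ + A⁻, Ka = [H⁺][A⁻]/[HA] = [H⁺]² / ([HA]₀ − [H⁺]) = (9.550e-03)² / (0.148 − 9.550e-03) = 6.59e-04.

K_a = 6.59e-04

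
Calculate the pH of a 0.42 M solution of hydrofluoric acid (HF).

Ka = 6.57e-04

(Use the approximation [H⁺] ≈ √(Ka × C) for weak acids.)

[H⁺] = √(Ka × C) = √(6.57e-04 × 0.42) = 1.6611e-02. pH = -log(1.6611e-02)

pH = 1.78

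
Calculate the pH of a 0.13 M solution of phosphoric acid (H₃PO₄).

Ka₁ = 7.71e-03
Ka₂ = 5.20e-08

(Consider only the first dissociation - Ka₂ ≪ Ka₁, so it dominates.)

First dissociation dominates. From Ka₁ = [H⁺][HA⁻]/[H₂A], x² + Ka₁·x − Ka₁·C = 0 with C = 0.13 M and Ka₁ = 7.71e-03. Solving: [H⁺] = (−Ka₁ + √(Ka₁² + 4·Ka₁·C)) / 2 = 2.8038e-02 M. pH = -log(2.8038e-02) = 1.55.

pH = 1.55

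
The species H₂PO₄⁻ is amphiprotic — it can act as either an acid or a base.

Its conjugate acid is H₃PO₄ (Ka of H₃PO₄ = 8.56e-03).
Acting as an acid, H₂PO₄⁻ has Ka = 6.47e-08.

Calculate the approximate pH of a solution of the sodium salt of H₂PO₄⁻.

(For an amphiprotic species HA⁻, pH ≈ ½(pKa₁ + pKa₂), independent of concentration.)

pKa₁ = -log(8.56e-03) = 2.07; pKa₂ = -log(6.47e-08) = 7.19. For an amphiprotic species, pH ≈ ½(pKa₁ + pKa₂) = ½(2.07 + 7.19) = 4.63.

pH = 4.63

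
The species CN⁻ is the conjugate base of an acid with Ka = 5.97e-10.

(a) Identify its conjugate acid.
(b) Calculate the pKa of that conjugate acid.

(a) The conjugate acid is formed by adding one H⁺ to CN⁻, giving HCN. (b) pKa = -log(Ka) = -log(5.97e-10) = 9.22.

Conjugate acid: HCN; pK_a = 9.22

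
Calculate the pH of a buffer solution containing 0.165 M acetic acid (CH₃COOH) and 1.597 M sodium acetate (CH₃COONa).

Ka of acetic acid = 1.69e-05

pKa = -log(1.69e-05) = 4.77. pH = pKa + log([A⁻]/[HA]) = 4.77 + log(1.597/0.165)

pH = 5.76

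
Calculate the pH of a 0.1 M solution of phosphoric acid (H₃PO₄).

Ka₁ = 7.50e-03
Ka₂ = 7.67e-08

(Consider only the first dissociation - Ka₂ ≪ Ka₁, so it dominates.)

First dissociation dominates. From Ka₁ = [H⁺][HA⁻]/[H₂A], x² + Ka₁·x − Ka₁·C = 0 with C = 0.1 M and Ka₁ = 7.50e-03. Solving: [H⁺] = (−Ka₁ + √(Ka₁² + 4·Ka₁·C)) / 2 = 2.3892e-02 M. pH = -log(2.3892e-02) = 1.62.

pH = 1.62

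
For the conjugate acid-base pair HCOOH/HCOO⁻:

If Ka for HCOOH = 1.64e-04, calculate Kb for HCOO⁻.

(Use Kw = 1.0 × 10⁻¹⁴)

For a conjugate pair Ka × Kb = Kw, so Kb = Kw/Ka = 1.0 × 10⁻¹⁴ / 1.64e-04 = 6.10e-11.

K_b = 6.10e-11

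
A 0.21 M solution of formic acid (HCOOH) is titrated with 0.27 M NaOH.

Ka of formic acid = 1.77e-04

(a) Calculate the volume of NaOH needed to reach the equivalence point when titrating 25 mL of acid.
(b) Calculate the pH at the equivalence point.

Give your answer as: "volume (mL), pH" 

moles acid = 0.21 × 25/1000 = 0.00525 mol; V_base = moles/0.27 × 1000 = 19.4 mL. At equivalence only the conjugate base is present: [A⁻] = 0.00525/0.044 = 1.1813e-01 M. Kb = Kw/Ka = 5.65e-11; [OH⁻] = √(Kb × [A⁻]) = 2.5834e-06; pOH = 5.59; pH = 14 - pOH = 8.41.

V = 19.4 mL, pH = 8.41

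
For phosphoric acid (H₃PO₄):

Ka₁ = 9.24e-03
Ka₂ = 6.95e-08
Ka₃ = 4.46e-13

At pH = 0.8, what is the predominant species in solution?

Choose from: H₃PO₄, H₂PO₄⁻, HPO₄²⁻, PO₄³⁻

pKa₁ = 2.03, pKa₂ = 7.16, pKa₃ = 12.35. For a polyprotic acid the predominant species crosses at each pKa: below pKa_n the protonated form dominates, above it the deprotonated form does. At pH = 0.8, the predominant species is H₃PO₄.

H₃PO₄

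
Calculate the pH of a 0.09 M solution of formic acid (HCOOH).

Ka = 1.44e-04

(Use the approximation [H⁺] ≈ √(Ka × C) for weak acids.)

[H⁺] = √(Ka × C) = √(1.44e-04 × 0.09) = 3.6000e-03. pH = -log(3.6000e-03)

pH = 2.44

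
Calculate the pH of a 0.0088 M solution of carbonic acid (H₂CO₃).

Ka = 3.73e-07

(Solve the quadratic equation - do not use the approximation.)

x² + Ka×x - Ka×C = 0. Using quadratic formula: [H⁺] = 5.7106e-05

pH = 4.24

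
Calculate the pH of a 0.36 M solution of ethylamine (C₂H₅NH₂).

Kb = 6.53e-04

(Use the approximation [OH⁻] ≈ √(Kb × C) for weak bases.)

[OH⁻] = √(Kb × C) = √(6.53e-04 × 0.36) = 1.5332e-02. pOH = 1.81, pH = 14 - pOH

pH = 12.19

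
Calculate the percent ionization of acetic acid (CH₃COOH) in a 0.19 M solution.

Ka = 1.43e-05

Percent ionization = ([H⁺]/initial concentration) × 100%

Using Ka equilibrium: x² + Ka×x - Ka×C = 0. Solving: [H⁺] = 1.6412e-03. Percent = (1.6412e-03/0.19) × 100

Percent ionization = 0.864%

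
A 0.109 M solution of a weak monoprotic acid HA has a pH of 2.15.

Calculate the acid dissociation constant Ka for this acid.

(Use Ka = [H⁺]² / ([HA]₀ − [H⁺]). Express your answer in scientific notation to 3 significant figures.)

[H⁺] = 10^(−pH) = 10^(−2.15) = 7.079e-03 M. For HA ⇌ H⁺ + A⁻, Ka = [H⁺][A⁻]/[HA] = [H⁺]² / ([HA]₀ − [H⁺]) = (7.079e-03)² / (0.109 − 7.079e-03) = 4.92e-04.

K_a = 4.92e-04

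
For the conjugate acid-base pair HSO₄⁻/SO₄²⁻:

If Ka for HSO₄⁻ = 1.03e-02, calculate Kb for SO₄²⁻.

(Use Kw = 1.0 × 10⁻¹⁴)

For a conjugate pair Ka × Kb = Kw, so Kb = Kw/Ka = 1.0 × 10⁻¹⁴ / 1.03e-02 = 9.71e-13.

K_b = 9.71e-13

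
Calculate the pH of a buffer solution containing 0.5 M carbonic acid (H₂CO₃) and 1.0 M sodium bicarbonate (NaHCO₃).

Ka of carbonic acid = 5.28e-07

pKa = -log(5.28e-07) = 6.28. pH = pKa + log([A⁻]/[HA]) = 6.28 + log(1.0/0.5)

pH = 6.58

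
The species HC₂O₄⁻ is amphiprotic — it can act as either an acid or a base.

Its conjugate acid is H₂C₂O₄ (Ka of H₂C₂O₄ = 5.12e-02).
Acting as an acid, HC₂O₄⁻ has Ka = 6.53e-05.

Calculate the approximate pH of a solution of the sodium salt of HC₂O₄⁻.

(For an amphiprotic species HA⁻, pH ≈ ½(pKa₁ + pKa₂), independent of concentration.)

pKa₁ = -log(5.12e-02) = 1.29; pKa₂ = -log(6.53e-05) = 4.19. For an amphiprotic species, pH ≈ ½(pKa₁ + pKa₂) = ½(1.29 + 4.19) = 2.74.

pH = 2.74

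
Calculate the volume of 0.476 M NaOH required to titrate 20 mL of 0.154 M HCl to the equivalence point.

At equivalence: moles acid = moles base. moles HCl = 0.154 × 20/1000 = 0.00308 mol. V_base = moles / 0.476 × 1000 = 6.5 mL.

V_{base} = 6.5 mL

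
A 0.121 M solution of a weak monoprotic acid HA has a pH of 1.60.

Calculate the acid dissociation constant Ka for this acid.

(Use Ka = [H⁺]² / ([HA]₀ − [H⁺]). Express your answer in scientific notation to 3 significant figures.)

[H⁺] = 10^(−pH) = 10^(−1.60) = 2.512e-02 M. For HA ⇌ H⁺ + A⁻, Ka = [H⁺][A⁻]/[HA] = [H⁺]² / ([HA]₀ − [H⁺]) = (2.512e-02)² / (0.121 − 2.512e-02) = 6.58e-03.

K_a = 6.58e-03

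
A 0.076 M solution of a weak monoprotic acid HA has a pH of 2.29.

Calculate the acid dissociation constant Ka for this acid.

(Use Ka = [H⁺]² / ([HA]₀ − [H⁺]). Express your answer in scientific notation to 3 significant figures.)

[H⁺] = 10^(−pH) = 10^(−2.29) = 5.129e-03 M. For HA ⇌ H⁺ + A⁻, Ka = [H⁺][A⁻]/[HA] = [H⁺]² / ([HA]₀ − [H⁺]) = (5.129e-03)² / (0.076 − 5.129e-03) = 3.71e-04.

K_a = 3.71e-04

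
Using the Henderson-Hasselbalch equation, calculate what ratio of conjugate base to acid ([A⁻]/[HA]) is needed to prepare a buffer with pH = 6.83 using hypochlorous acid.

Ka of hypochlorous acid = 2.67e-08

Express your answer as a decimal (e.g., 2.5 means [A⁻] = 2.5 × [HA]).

pKa = -log(2.67e-08) = 7.5735. pH = pKa + log([A⁻]/[HA]), so log([A⁻]/[HA]) = pH − pKa = 6.83 − 7.5735 = -0.7435. [A⁻]/[HA] = 10^(-0.7435) = 0.181

[A⁻]/[HA] = 0.181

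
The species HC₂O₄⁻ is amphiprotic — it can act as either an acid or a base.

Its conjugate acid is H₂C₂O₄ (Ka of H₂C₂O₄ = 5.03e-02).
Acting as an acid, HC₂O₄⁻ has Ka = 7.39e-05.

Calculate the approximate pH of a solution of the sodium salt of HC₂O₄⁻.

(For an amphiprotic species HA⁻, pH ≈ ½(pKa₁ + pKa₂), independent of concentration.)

pKa₁ = -log(5.03e-02) = 1.30; pKa₂ = -log(7.39e-05) = 4.13. For an amphiprotic species, pH ≈ ½(pKa₁ + pKa₂) = ½(1.30 + 4.13) = 2.71.

pH = 2.71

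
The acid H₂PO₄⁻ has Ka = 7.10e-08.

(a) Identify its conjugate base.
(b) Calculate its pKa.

(a) The conjugate base is formed by removing one H⁺ from H₂PO₄⁻, giving HPO₄²⁻. (b) pKa = -log(Ka) = -log(7.10e-08) = 7.15.

Conjugate base: HPO₄²⁻; pK_a = 7.15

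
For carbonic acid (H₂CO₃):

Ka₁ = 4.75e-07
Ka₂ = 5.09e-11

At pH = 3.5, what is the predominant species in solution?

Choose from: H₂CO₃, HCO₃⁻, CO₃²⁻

pKa₁ = 6.32, pKa₂ = 10.29. For a polyprotic acid the predominant species crosses at each pKa: below pKa_n the protonated form dominates, above it the deprotonated form does. At pH = 3.5, the predominant species is H₂CO₃.

H₂CO₃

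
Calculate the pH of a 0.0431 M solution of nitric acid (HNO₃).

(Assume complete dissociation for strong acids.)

[H⁺] = 0.0431 M for strong acid. pH = -log[H⁺] = -log(0.0431)

pH = 1.37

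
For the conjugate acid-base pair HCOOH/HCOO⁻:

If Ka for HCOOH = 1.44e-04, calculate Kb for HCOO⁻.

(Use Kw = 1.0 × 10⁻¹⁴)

For a conjugate pair Ka × Kb = Kw, so Kb = Kw/Ka = 1.0 × 10⁻¹⁴ / 1.44e-04 = 6.94e-11.

K_b = 6.94e-11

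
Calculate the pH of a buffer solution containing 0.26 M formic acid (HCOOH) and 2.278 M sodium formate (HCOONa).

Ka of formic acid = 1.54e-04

pKa = -log(1.54e-04) = 3.81. pH = pKa + log([A⁻]/[HA]) = 3.81 + log(2.278/0.26)

pH = 4.76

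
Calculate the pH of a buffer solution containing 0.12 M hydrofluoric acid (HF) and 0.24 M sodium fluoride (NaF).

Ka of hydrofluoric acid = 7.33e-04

pKa = -log(7.33e-04) = 3.13. pH = pKa + log([A⁻]/[HA]) = 3.13 + log(0.24/0.12)

pH = 3.44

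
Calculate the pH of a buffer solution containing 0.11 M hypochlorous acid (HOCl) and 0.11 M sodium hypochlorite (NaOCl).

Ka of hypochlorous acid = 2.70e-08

pKa = -log(2.70e-08) = 7.57. pH = pKa + log([A⁻]/[HA]) = 7.57 + log(0.11/0.11)

pH = 7.57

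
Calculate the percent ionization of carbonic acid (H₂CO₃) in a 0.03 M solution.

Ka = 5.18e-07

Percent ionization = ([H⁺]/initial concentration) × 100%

Using Ka equilibrium: x² + Ka×x - Ka×C = 0. Solving: [H⁺] = 1.2440e-04. Percent = (1.2440e-04/0.03) × 100

Percent ionization = 0.415%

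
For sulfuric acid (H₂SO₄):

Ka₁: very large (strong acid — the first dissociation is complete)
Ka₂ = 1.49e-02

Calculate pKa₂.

pKa₂ = -log(Ka₂) = -log(1.49e-02) = 1.83.

pK_{a2} = 1.83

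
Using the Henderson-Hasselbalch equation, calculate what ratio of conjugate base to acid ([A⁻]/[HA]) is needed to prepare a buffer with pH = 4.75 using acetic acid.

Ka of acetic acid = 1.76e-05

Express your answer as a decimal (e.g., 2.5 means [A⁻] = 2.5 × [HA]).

pKa = -log(1.76e-05) = 4.7545. pH = pKa + log([A⁻]/[HA]), so log([A⁻]/[HA]) = pH − pKa = 4.75 − 4.7545 = -0.0045. [A⁻]/[HA] = 10^(-0.0045) = 0.990

[A⁻]/[HA] = 0.990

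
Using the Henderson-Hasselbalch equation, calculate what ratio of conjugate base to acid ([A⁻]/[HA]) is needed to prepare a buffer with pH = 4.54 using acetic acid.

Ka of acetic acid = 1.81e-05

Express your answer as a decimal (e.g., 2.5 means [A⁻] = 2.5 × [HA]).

pKa = -log(1.81e-05) = 4.7423. pH = pKa + log([A⁻]/[HA]), so log([A⁻]/[HA]) = pH − pKa = 4.54 − 4.7423 = -0.2023. [A⁻]/[HA] = 10^(-0.2023) = 0.628

[A⁻]/[HA] = 0.628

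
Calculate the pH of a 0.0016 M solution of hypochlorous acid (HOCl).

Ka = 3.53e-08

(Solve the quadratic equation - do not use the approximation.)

x² + Ka×x - Ka×C = 0. Using quadratic formula: [H⁺] = 7.4977e-06

pH = 5.13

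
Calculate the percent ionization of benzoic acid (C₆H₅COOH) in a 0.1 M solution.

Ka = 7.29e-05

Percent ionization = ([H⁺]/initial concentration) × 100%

Using Ka equilibrium: x² + Ka×x - Ka×C = 0. Solving: [H⁺] = 2.6638e-03. Percent = (2.6638e-03/0.1) × 100

Percent ionization = 2.66%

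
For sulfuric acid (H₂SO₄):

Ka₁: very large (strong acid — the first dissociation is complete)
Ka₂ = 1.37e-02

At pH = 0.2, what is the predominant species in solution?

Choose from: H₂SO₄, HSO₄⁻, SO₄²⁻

The first dissociation is complete, so H₂SO₄ itself is never the predominant species in water; pKa₂ = -log(1.37e-02) = 1.86. For a polyprotic acid the predominant species crosses at each pKa: below pKa_n the protonated form dominates, above it the deprotonated form does. At pH = 0.2, the predominant species is HSO₄⁻.

HSO₄⁻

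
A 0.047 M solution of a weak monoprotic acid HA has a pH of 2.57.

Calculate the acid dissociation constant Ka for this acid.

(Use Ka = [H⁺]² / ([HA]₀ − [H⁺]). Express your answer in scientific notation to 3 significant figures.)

[H⁺] = 10^(−pH) = 10^(−2.57) = 2.692e-03 M. For HA ⇌ H⁺ + A⁻, Ka = [H⁺][A⁻]/[HA] = [H⁺]² / ([HA]₀ − [H⁺]) = (2.692e-03)² / (0.047 − 2.692e-03) = 1.63e-04.

K_a = 1.63e-04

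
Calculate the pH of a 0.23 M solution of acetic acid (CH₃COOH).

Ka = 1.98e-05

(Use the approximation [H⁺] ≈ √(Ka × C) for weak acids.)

[H⁺] = √(Ka × C) = √(1.98e-05 × 0.23) = 2.1340e-03. pH = -log(2.1340e-03)

pH = 2.67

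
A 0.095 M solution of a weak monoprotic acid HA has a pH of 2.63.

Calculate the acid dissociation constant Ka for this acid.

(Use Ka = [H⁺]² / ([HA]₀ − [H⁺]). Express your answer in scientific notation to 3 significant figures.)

[H⁺] = 10^(−pH) = 10^(−2.63) = 2.344e-03 M. For HA ⇌ H⁺ + A⁻, Ka = [H⁺][A⁻]/[HA] = [H⁺]² / ([HA]₀ − [H⁺]) = (2.344e-03)² / (0.095 − 2.344e-03) = 5.93e-05.

K_a = 5.93e-05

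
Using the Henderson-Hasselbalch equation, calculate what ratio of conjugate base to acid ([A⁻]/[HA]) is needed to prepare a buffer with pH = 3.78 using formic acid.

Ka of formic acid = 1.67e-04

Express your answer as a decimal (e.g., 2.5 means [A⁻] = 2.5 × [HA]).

pKa = -log(1.67e-04) = 3.7773. pH = pKa + log([A⁻]/[HA]), so log([A⁻]/[HA]) = pH − pKa = 3.78 − 3.7773 = 0.0027. [A⁻]/[HA] = 10^(0.0027) = 1.01

[A⁻]/[HA] = 1.01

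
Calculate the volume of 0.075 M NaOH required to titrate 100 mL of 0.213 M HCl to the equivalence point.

At equivalence: moles acid = moles base. moles HCl = 0.213 × 100/1000 = 0.0213 mol. V_base = moles / 0.075 × 1000 = 284.0 mL.

V_{base} = 284.0 mL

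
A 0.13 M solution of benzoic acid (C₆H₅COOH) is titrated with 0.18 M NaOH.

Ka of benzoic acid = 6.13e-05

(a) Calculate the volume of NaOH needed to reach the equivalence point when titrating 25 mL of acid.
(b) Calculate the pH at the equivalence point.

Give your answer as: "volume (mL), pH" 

moles acid = 0.13 × 25/1000 = 0.00325 mol; V_base = moles/0.18 × 1000 = 18.1 mL. At equivalence only the conjugate base is present: [A⁻] = 0.00325/0.043 = 7.5484e-02 M. Kb = Kw/Ka = 1.63e-10; [OH⁻] = √(Kb × [A⁻]) = 3.5091e-06; pOH = 5.45; pH = 14 - pOH = 8.55.

V = 18.1 mL, pH = 8.55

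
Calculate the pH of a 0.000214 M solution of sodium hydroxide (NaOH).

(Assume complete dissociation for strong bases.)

[OH⁻] = 0.000214 M for strong base. pOH = -log[OH⁻] = 3.67, pH = 14 - pOH

pH = 10.33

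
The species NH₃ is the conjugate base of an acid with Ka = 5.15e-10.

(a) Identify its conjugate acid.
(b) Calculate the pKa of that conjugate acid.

(a) The conjugate acid is formed by adding one H⁺ to NH₃, giving NH₄⁺. (b) pKa = -log(Ka) = -log(5.15e-10) = 9.29.

Conjugate acid: NH₄⁺; pK_a = 9.29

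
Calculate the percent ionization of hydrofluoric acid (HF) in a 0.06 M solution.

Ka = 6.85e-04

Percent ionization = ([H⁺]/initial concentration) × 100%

Using Ka equilibrium: x² + Ka×x - Ka×C = 0. Solving: [H⁺] = 6.0776e-03. Percent = (6.0776e-03/0.06) × 100

Percent ionization = 10.1%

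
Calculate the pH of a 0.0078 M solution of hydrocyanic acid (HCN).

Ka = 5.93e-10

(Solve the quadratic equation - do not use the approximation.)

x² + Ka×x - Ka×C = 0. Using quadratic formula: [H⁺] = 2.1504e-06

pH = 5.67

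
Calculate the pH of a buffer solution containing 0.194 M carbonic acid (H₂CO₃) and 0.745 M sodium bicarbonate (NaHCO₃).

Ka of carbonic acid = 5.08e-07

pKa = -log(5.08e-07) = 6.29. pH = pKa + log([A⁻]/[HA]) = 6.29 + log(0.745/0.194)

pH = 6.88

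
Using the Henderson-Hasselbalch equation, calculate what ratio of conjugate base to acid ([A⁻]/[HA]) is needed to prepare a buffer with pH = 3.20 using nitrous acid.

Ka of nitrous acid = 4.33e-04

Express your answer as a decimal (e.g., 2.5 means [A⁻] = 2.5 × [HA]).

pKa = -log(4.33e-04) = 3.3635. pH = pKa + log([A⁻]/[HA]), so log([A⁻]/[HA]) = pH − pKa = 3.20 − 3.3635 = -0.1635. [A⁻]/[HA] = 10^(-0.1635) = 0.686

[A⁻]/[HA] = 0.686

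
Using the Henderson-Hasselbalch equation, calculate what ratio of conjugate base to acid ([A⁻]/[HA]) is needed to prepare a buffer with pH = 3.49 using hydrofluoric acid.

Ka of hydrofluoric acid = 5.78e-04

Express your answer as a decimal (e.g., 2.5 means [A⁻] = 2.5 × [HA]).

pKa = -log(5.78e-04) = 3.2381. pH = pKa + log([A⁻]/[HA]), so log([A⁻]/[HA]) = pH − pKa = 3.49 − 3.2381 = 0.2519. [A⁻]/[HA] = 10^(0.2519) = 1.79

[A⁻]/[HA] = 1.79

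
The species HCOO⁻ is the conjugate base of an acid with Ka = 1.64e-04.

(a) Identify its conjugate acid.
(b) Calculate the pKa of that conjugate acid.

(a) The conjugate acid is formed by adding one H⁺ to HCOO⁻, giving HCOOH. (b) pKa = -log(Ka) = -log(1.64e-04) = 3.79.

Conjugate acid: HCOOH; pK_a = 3.79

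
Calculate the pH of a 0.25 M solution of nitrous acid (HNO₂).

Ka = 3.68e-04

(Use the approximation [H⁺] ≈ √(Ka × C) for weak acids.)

[H⁺] = √(Ka × C) = √(3.68e-04 × 0.25) = 9.5917e-03. pH = -log(9.5917e-03)

pH = 2.02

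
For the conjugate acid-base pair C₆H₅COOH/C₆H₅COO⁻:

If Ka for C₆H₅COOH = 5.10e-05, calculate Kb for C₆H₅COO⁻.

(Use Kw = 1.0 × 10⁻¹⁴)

For a conjugate pair Ka × Kb = Kw, so Kb = Kw/Ka = 1.0 × 10⁻¹⁴ / 5.10e-05 = 1.96e-10.

K_b = 1.96e-10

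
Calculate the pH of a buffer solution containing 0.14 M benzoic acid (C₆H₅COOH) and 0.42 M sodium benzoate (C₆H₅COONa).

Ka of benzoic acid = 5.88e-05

pKa = -log(5.88e-05) = 4.23. pH = pKa + log([A⁻]/[HA]) = 4.23 + log(0.42/0.14)

pH = 4.71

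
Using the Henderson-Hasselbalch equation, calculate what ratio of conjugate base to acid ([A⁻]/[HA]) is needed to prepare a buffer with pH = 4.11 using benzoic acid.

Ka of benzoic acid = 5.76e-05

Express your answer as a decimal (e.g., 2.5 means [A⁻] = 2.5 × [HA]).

pKa = -log(5.76e-05) = 4.2396. pH = pKa + log([A⁻]/[HA]), so log([A⁻]/[HA]) = pH − pKa = 4.11 − 4.2396 = -0.1296. [A⁻]/[HA] = 10^(-0.1296) = 0.742

[A⁻]/[HA] = 0.742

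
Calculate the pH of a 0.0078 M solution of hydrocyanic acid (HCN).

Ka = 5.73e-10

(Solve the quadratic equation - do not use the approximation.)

x² + Ka×x - Ka×C = 0. Using quadratic formula: [H⁺] = 2.1138e-06

pH = 5.67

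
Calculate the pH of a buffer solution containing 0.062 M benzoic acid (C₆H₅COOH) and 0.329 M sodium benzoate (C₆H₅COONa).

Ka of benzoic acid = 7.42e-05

pKa = -log(7.42e-05) = 4.13. pH = pKa + log([A⁻]/[HA]) = 4.13 + log(0.329/0.062)

pH = 4.85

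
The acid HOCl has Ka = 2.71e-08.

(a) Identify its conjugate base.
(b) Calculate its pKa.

(a) The conjugate base is formed by removing one H⁺ from HOCl, giving OCl⁻. (b) pKa = -log(Ka) = -log(2.71e-08) = 7.57.

Conjugate base: OCl⁻; pK_a = 7.57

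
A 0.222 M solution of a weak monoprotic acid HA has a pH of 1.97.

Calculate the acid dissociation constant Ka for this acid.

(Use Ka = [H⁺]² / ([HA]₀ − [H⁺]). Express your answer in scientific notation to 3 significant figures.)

[H⁺] = 10^(−pH) = 10^(−1.97) = 1.072e-02 M. For HA ⇌ H⁺ + A⁻, Ka = [H⁺][A⁻]/[HA] = [H⁺]² / ([HA]₀ − [H⁺]) = (1.072e-02)² / (0.222 − 1.072e-02) = 5.43e-04.

K_a = 5.43e-04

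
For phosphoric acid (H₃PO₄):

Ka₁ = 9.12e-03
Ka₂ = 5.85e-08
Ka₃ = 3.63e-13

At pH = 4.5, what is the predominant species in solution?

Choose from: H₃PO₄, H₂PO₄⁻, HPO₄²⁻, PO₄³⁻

pKa₁ = 2.04, pKa₂ = 7.23, pKa₃ = 12.44. For a polyprotic acid the predominant species crosses at each pKa: below pKa_n the protonated form dominates, above it the deprotonated form does. At pH = 4.5, the predominant species is H₂PO₄⁻.

H₂PO₄⁻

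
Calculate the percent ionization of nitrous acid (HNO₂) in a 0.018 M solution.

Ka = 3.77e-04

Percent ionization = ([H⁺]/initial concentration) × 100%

Using Ka equilibrium: x² + Ka×x - Ka×C = 0. Solving: [H⁺] = 2.4233e-03. Percent = (2.4233e-03/0.018) × 100

Percent ionization = 13.5%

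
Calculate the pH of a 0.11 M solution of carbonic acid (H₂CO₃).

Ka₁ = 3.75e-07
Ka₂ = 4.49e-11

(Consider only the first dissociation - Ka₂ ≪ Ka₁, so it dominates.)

First dissociation dominates. From Ka₁ = [H⁺][HA⁻]/[H₂A], x² + Ka₁·x − Ka₁·C = 0 with C = 0.11 M and Ka₁ = 3.75e-07. Solving: [H⁺] = (−Ka₁ + √(Ka₁² + 4·Ka₁·C)) / 2 = 2.0291e-04 M. pH = -log(2.0291e-04) = 3.69.

pH = 3.69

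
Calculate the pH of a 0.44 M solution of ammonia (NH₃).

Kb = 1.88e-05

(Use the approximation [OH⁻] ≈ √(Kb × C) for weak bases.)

[OH⁻] = √(Kb × C) = √(1.88e-05 × 0.44) = 2.8761e-03. pOH = 2.54, pH = 14 - pOH

pH = 11.46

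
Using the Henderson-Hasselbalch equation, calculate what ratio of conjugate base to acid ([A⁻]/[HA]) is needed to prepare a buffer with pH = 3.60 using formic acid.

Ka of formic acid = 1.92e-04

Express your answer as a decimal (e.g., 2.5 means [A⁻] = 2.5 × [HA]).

pKa = -log(1.92e-04) = 3.7167. pH = pKa + log([A⁻]/[HA]), so log([A⁻]/[HA]) = pH − pKa = 3.60 − 3.7167 = -0.1167. [A⁻]/[HA] = 10^(-0.1167) = 0.764

[A⁻]/[HA] = 0.764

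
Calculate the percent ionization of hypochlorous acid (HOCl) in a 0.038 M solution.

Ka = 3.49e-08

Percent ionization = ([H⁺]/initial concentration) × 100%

Using Ka equilibrium: x² + Ka×x - Ka×C = 0. Solving: [H⁺] = 3.6400e-05. Percent = (3.6400e-05/0.038) × 100

Percent ionization = 0.0958%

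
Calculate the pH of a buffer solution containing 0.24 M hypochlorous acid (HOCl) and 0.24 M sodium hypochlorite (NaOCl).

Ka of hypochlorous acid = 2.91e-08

pKa = -log(2.91e-08) = 7.54. pH = pKa + log([A⁻]/[HA]) = 7.54 + log(0.24/0.24)

pH = 7.54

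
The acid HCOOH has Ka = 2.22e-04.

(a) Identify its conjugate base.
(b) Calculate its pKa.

(a) The conjugate base is formed by removing one H⁺ from HCOOH, giving HCOO⁻. (b) pKa = -log(Ka) = -log(2.22e-04) = 3.65.

Conjugate base: HCOO⁻; pK_a = 3.65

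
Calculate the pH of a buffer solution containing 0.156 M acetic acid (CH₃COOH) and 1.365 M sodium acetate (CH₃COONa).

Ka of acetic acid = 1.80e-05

pKa = -log(1.80e-05) = 4.74. pH = pKa + log([A⁻]/[HA]) = 4.74 + log(1.365/0.156)

pH = 5.69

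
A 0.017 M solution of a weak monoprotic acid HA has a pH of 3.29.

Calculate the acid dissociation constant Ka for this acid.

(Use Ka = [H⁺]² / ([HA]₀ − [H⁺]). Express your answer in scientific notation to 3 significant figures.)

[H⁺] = 10^(−pH) = 10^(−3.29) = 5.129e-04 M. For HA ⇌ H⁺ + A⁻, Ka = [H⁺][A⁻]/[HA] = [H⁺]² / ([HA]₀ − [H⁺]) = (5.129e-04)² / (0.017 − 5.129e-04) = 1.60e-05.

K_a = 1.60e-05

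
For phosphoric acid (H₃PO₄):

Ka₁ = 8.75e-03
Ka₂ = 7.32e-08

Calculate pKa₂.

pKa₂ = -log(Ka₂) = -log(7.32e-08) = 7.14.

pK_{a2} = 7.14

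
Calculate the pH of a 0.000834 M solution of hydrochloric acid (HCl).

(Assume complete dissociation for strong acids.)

[H⁺] = 0.000834 M for strong acid. pH = -log[H⁺] = -log(0.000834)

pH = 3.08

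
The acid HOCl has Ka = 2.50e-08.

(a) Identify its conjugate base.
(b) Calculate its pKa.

(a) The conjugate base is formed by removing one H⁺ from HOCl, giving OCl⁻. (b) pKa = -log(Ka) = -log(2.50e-08) = 7.60.

Conjugate base: OCl⁻; pK_a = 7.60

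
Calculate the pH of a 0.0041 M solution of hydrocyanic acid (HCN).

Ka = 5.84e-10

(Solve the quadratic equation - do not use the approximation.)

x² + Ka×x - Ka×C = 0. Using quadratic formula: [H⁺] = 1.5471e-06

pH = 5.81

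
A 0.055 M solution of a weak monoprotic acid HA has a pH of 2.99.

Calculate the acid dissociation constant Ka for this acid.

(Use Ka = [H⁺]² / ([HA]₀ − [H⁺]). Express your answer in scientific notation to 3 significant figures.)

[H⁺] = 10^(−pH) = 10^(−2.99) = 1.023e-03 M. For HA ⇌ H⁺ + A⁻, Ka = [H⁺][A⁻]/[HA] = [H⁺]² / ([HA]₀ − [H⁺]) = (1.023e-03)² / (0.055 − 1.023e-03) = 1.94e-05.

K_a = 1.94e-05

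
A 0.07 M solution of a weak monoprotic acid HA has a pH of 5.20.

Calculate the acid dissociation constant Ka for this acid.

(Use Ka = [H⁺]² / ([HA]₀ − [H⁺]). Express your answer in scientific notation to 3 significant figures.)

[H⁺] = 10^(−pH) = 10^(−5.20) = 6.310e-06 M. For HA ⇌ H⁺ + A⁻, Ka = [H⁺][A⁻]/[HA] = [H⁺]² / ([HA]₀ − [H⁺]) = (6.310e-06)² / (0.07 − 6.310e-06) = 5.69e-10.

K_a = 5.69e-10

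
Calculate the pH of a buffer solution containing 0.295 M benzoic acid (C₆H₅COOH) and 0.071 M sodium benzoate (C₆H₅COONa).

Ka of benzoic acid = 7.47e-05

pKa = -log(7.47e-05) = 4.13. pH = pKa + log([A⁻]/[HA]) = 4.13 + log(0.071/0.295)

pH = 3.51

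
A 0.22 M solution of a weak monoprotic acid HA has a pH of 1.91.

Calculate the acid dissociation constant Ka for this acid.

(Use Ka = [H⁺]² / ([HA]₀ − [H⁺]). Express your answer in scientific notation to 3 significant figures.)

[H⁺] = 10^(−pH) = 10^(−1.91) = 1.230e-02 M. For HA ⇌ H⁺ + A⁻, Ka = [H⁺][A⁻]/[HA] = [H⁺]² / ([HA]₀ − [H⁺]) = (1.230e-02)² / (0.22 − 1.230e-02) = 7.29e-04.

K_a = 7.29e-04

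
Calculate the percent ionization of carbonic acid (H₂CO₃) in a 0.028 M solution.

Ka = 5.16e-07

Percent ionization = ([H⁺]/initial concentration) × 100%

Using Ka equilibrium: x² + Ka×x - Ka×C = 0. Solving: [H⁺] = 1.1994e-04. Percent = (1.1994e-04/0.028) × 100

Percent ionization = 0.428%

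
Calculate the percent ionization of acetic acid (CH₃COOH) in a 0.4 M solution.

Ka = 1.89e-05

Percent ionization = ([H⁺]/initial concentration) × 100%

Using Ka equilibrium: x² + Ka×x - Ka×C = 0. Solving: [H⁺] = 2.7401e-03. Percent = (2.7401e-03/0.4) × 100

Percent ionization = 0.685%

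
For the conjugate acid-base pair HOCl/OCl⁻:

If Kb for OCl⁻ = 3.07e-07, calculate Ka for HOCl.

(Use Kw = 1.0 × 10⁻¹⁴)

For a conjugate pair Ka × Kb = Kw, so Ka = Kw/Kb = 1.0 × 10⁻¹⁴ / 3.07e-07 = 3.26e-08.

K_a = 3.26e-08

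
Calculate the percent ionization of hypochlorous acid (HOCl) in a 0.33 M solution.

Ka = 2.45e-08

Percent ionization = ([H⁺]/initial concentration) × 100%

Using Ka equilibrium: x² + Ka×x - Ka×C = 0. Solving: [H⁺] = 8.9904e-05. Percent = (8.9904e-05/0.33) × 100

Percent ionization = 0.0272%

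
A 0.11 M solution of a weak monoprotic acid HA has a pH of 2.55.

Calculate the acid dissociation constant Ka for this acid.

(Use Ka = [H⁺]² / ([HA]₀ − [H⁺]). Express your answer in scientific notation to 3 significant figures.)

[H⁺] = 10^(−pH) = 10^(−2.55) = 2.818e-03 M. For HA ⇌ H⁺ + A⁻, Ka = [H⁺][A⁻]/[HA] = [H⁺]² / ([HA]₀ − [H⁺]) = (2.818e-03)² / (0.11 − 2.818e-03) = 7.41e-05.

K_a = 7.41e-05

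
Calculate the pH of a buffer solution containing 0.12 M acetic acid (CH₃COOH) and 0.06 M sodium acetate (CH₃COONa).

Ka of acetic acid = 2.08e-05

pKa = -log(2.08e-05) = 4.68. pH = pKa + log([A⁻]/[HA]) = 4.68 + log(0.06/0.12)

pH = 4.38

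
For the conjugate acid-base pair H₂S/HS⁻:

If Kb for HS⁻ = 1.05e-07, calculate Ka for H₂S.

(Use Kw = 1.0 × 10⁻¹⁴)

For a conjugate pair Ka × Kb = Kw, so Ka = Kw/Kb = 1.0 × 10⁻¹⁴ / 1.05e-07 = 9.52e-08.

K_a = 9.52e-08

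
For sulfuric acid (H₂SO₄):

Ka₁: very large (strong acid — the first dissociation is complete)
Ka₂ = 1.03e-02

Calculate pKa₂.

pKa₂ = -log(Ka₂) = -log(1.03e-02) = 1.99.

pK_{a2} = 1.99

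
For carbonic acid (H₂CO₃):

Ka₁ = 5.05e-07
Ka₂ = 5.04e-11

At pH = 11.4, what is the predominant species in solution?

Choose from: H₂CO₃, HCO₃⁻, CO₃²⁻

pKa₁ = 6.30, pKa₂ = 10.30. For a polyprotic acid the predominant species crosses at each pKa: below pKa_n the protonated form dominates, above it the deprotonated form does. At pH = 11.4, the predominant species is CO₃²⁻.

CO₃²⁻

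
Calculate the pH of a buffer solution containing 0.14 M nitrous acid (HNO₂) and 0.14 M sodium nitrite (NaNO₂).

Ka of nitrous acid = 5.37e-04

pKa = -log(5.37e-04) = 3.27. pH = pKa + log([A⁻]/[HA]) = 3.27 + log(0.14/0.14)

pH = 3.27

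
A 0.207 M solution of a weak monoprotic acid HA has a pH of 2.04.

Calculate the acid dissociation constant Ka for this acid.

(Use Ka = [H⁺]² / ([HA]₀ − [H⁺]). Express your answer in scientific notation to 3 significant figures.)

[H⁺] = 10^(−pH) = 10^(−2.04) = 9.120e-03 M. For HA ⇌ H⁺ + A⁻, Ka = [H⁺][A⁻]/[HA] = [H⁺]² / ([HA]₀ − [H⁺]) = (9.120e-03)² / (0.207 − 9.120e-03) = 4.20e-04.

K_a = 4.20e-04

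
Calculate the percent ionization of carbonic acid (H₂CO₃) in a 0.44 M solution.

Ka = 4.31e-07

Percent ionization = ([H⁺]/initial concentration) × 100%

Using Ka equilibrium: x² + Ka×x - Ka×C = 0. Solving: [H⁺] = 4.3526e-04. Percent = (4.3526e-04/0.44) × 100

Percent ionization = 0.0989%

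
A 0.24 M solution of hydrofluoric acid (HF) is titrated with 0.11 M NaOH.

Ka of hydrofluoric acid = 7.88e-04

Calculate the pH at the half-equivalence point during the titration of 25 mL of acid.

At half-equivalence [HA] = [A⁻], so Henderson-Hasselbalch gives pH = pKa = -log(7.88e-04) = 3.10.

pH = pKa = 3.10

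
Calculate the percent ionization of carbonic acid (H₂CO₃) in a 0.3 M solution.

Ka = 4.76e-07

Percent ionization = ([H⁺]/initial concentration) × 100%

Using Ka equilibrium: x² + Ka×x - Ka×C = 0. Solving: [H⁺] = 3.7765e-04. Percent = (3.7765e-04/0.3) × 100

Percent ionization = 0.126%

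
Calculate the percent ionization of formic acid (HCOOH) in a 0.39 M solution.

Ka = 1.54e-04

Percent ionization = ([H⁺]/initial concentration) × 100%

Using Ka equilibrium: x² + Ka×x - Ka×C = 0. Solving: [H⁺] = 7.6732e-03. Percent = (7.6732e-03/0.39) × 100

Percent ionization = 1.97%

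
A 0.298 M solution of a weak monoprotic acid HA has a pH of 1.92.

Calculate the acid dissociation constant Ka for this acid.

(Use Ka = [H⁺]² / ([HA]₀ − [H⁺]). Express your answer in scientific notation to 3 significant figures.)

[H⁺] = 10^(−pH) = 10^(−1.92) = 1.202e-02 M. For HA ⇌ H⁺ + A⁻, Ka = [H⁺][A⁻]/[HA] = [H⁺]² / ([HA]₀ − [H⁺]) = (1.202e-02)² / (0.298 − 1.202e-02) = 5.05e-04.

K_a = 5.05e-04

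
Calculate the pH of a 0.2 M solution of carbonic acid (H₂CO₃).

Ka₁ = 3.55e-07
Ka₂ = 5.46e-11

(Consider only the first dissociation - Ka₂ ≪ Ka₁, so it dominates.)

First dissociation dominates. From Ka₁ = [H⁺][HA⁻]/[H₂A], x² + Ka₁·x − Ka₁·C = 0 with C = 0.2 M and Ka₁ = 3.55e-07. Solving: [H⁺] = (−Ka₁ + √(Ka₁² + 4·Ka₁·C)) / 2 = 2.6628e-04 M. pH = -log(2.6628e-04) = 3.57.

pH = 3.57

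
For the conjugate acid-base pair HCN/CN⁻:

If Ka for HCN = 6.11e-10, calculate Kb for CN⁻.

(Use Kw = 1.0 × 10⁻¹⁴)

For a conjugate pair Ka × Kb = Kw, so Kb = Kw/Ka = 1.0 × 10⁻¹⁴ / 6.11e-10 = 1.64e-05.

K_b = 1.64e-05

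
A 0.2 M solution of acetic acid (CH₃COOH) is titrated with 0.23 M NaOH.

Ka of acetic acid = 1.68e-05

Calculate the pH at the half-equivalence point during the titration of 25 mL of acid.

At half-equivalence [HA] = [A⁻], so Henderson-Hasselbalch gives pH = pKa = -log(1.68e-05) = 4.77.

pH = pKa = 4.77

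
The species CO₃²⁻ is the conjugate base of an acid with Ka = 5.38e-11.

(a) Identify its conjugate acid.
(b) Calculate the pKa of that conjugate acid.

(a) The conjugate acid is formed by adding one H⁺ to CO₃²⁻, giving HCO₃⁻. (b) pKa = -log(Ka) = -log(5.38e-11) = 10.27.

Conjugate acid: HCO₃⁻; pK_a = 10.27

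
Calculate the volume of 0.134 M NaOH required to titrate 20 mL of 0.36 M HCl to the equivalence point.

At equivalence: moles acid = moles base. moles HCl = 0.36 × 20/1000 = 0.0072 mol. V_base = moles / 0.134 × 1000 = 53.7 mL.

V_{base} = 53.7 mL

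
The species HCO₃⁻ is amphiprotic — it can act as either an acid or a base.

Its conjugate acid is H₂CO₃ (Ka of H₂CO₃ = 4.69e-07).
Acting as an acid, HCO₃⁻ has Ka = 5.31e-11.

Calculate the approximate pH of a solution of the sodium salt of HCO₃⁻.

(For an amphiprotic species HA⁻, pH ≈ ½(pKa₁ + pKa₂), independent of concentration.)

pKa₁ = -log(4.69e-07) = 6.33; pKa₂ = -log(5.31e-11) = 10.27. For an amphiprotic species, pH ≈ ½(pKa₁ + pKa₂) = ½(6.33 + 10.27) = 8.30.

pH = 8.30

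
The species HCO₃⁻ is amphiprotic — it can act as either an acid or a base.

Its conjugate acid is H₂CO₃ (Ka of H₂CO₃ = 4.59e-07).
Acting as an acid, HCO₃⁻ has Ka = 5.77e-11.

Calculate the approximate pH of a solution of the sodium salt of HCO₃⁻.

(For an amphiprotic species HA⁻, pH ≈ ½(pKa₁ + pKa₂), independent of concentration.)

pKa₁ = -log(4.59e-07) = 6.34; pKa₂ = -log(5.77e-11) = 10.24. For an amphiprotic species, pH ≈ ½(pKa₁ + pKa₂) = ½(6.34 + 10.24) = 8.29.

pH = 8.29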